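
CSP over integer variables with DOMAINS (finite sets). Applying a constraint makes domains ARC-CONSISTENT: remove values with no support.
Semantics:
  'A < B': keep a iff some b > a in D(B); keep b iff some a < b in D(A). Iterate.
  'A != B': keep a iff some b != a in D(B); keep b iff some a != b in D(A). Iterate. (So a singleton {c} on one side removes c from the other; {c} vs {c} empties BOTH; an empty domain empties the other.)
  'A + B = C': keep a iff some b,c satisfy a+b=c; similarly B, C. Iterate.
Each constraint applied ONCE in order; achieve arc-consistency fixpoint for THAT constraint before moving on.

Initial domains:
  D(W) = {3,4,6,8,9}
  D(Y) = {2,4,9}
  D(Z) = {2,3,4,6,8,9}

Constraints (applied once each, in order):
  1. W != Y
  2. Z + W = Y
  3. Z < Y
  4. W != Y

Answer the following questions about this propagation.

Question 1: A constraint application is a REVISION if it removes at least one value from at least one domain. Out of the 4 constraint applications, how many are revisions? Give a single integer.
Constraint 1 (W != Y) on D(W)={3,4,6,8,9} D(Y)={2,4,9}: no change => not a revision
Constraint 2 (Z + W = Y) on D(Z)={2,3,4,6,8,9} D(W)={3,4,6,8,9} D(Y)={2,4,9}: Z {2,3,4,6,8,9}->{3,6}; W {3,4,6,8,9}->{3,6}; Y {2,4,9}->{9} => REVISION
Constraint 3 (Z < Y) on D(Z)={3,6} D(Y)={9}: no change => not a revision
Constraint 4 (W != Y) on D(W)={3,6} D(Y)={9}: no change => not a revision
Total revisions = 1

Answer: 1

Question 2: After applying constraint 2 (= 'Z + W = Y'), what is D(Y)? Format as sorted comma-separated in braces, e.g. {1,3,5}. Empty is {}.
Answer: {9}

Derivation:
Constraint 1 (W != Y) on D(W)={3,4,6,8,9} D(Y)={2,4,9}: no change
Constraint 2 (Z + W = Y) on D(Z)={2,3,4,6,8,9} D(W)={3,4,6,8,9} D(Y)={2,4,9}: Z {2,3,4,6,8,9}->{3,6}; W {3,4,6,8,9}->{3,6}; Y {2,4,9}->{9}
So after constraint 2: D(Y) = {9}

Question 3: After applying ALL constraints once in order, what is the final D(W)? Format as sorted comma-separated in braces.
Answer: {3,6}

Derivation:
Constraint 1 (W != Y) on D(W)={3,4,6,8,9} D(Y)={2,4,9}: no change
Constraint 2 (Z + W = Y) on D(Z)={2,3,4,6,8,9} D(W)={3,4,6,8,9} D(Y)={2,4,9}: Z {2,3,4,6,8,9}->{3,6}; W {3,4,6,8,9}->{3,6}; Y {2,4,9}->{9}
Constraint 3 (Z < Y) on D(Z)={3,6} D(Y)={9}: no change
Constraint 4 (W != Y) on D(W)={3,6} D(Y)={9}: no change
So after all 4 constraints: D(W) = {3,6}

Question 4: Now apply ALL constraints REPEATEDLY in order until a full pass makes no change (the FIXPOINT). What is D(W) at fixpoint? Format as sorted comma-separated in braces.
Answer: {3,6}

Derivation:
pass 0 (initial): D(W)={3,4,6,8,9}
pass 1: W {3,4,6,8,9}->{3,6}; Y {2,4,9}->{9}; Z {2,3,4,6,8,9}->{3,6}
pass 2: no change
Fixpoint after 2 passes: D(W) = {3,6}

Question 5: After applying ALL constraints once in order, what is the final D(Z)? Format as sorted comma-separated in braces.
Constraint 1 (W != Y) on D(W)={3,4,6,8,9} D(Y)={2,4,9}: no change
Constraint 2 (Z + W = Y) on D(Z)={2,3,4,6,8,9} D(W)={3,4,6,8,9} D(Y)={2,4,9}: Z {2,3,4,6,8,9}->{3,6}; W {3,4,6,8,9}->{3,6}; Y {2,4,9}->{9}
Constraint 3 (Z < Y) on D(Z)={3,6} D(Y)={9}: no change
Constraint 4 (W != Y) on D(W)={3,6} D(Y)={9}: no change
So after all 4 constraints: D(Z) = {3,6}

Answer: {3,6}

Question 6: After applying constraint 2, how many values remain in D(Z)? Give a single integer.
Constraint 1 (W != Y) on D(W)={3,4,6,8,9} D(Y)={2,4,9}: no change
Constraint 2 (Z + W = Y) on D(Z)={2,3,4,6,8,9} D(W)={3,4,6,8,9} D(Y)={2,4,9}: Z {2,3,4,6,8,9}->{3,6}; W {3,4,6,8,9}->{3,6}; Y {2,4,9}->{9}
So after constraint 2: D(Z)={3,6}, size = 2

Answer: 2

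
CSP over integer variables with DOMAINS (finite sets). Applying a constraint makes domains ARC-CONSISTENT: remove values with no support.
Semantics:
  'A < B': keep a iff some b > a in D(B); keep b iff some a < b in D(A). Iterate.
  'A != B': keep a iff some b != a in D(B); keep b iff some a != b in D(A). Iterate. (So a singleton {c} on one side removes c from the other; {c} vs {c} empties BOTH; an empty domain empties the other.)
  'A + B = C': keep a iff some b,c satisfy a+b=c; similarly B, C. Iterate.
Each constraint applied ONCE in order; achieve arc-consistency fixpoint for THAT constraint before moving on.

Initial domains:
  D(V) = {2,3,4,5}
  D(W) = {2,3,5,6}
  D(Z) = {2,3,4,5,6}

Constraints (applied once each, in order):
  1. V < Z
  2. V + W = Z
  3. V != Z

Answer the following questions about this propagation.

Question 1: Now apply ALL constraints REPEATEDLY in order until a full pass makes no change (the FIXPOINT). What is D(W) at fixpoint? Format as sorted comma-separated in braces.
pass 0 (initial): D(W)={2,3,5,6}
pass 1: V {2,3,4,5}->{2,3,4}; W {2,3,5,6}->{2,3}; Z {2,3,4,5,6}->{4,5,6}
pass 2: no change
Fixpoint after 2 passes: D(W) = {2,3}

Answer: {2,3}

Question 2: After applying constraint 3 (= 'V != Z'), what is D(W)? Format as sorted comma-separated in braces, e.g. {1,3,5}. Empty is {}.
Constraint 1 (V < Z) on D(V)={2,3,4,5} D(Z)={2,3,4,5,6}: Z {2,3,4,5,6}->{3,4,5,6}
Constraint 2 (V + W = Z) on D(V)={2,3,4,5} D(W)={2,3,5,6} D(Z)={3,4,5,6}: V {2,3,4,5}->{2,3,4}; W {2,3,5,6}->{2,3}; Z {3,4,5,6}->{4,5,6}
Constraint 3 (V != Z) on D(V)={2,3,4} D(Z)={4,5,6}: no change
So after constraint 3: D(W) = {2,3}

Answer: {2,3}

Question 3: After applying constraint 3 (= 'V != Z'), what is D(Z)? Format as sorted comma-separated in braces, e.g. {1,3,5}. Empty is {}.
Constraint 1 (V < Z) on D(V)={2,3,4,5} D(Z)={2,3,4,5,6}: Z {2,3,4,5,6}->{3,4,5,6}
Constraint 2 (V + W = Z) on D(V)={2,3,4,5} D(W)={2,3,5,6} D(Z)={3,4,5,6}: V {2,3,4,5}->{2,3,4}; W {2,3,5,6}->{2,3}; Z {3,4,5,6}->{4,5,6}
Constraint 3 (V != Z) on D(V)={2,3,4} D(Z)={4,5,6}: no change
So after constraint 3: D(Z) = {4,5,6}

Answer: {4,5,6}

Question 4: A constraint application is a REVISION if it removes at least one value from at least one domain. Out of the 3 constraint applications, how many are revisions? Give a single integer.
Constraint 1 (V < Z) on D(V)={2,3,4,5} D(Z)={2,3,4,5,6}: Z {2,3,4,5,6}->{3,4,5,6} => REVISION
Constraint 2 (V + W = Z) on D(V)={2,3,4,5} D(W)={2,3,5,6} D(Z)={3,4,5,6}: V {2,3,4,5}->{2,3,4}; W {2,3,5,6}->{2,3}; Z {3,4,5,6}->{4,5,6} => REVISION
Constraint 3 (V != Z) on D(V)={2,3,4} D(Z)={4,5,6}: no change => not a revision
Total revisions = 2

Answer: 2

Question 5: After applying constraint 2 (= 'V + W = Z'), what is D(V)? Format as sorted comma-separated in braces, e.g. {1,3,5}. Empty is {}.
Answer: {2,3,4}

Derivation:
Constraint 1 (V < Z) on D(V)={2,3,4,5} D(Z)={2,3,4,5,6}: Z {2,3,4,5,6}->{3,4,5,6}
Constraint 2 (V + W = Z) on D(V)={2,3,4,5} D(W)={2,3,5,6} D(Z)={3,4,5,6}: V {2,3,4,5}->{2,3,4}; W {2,3,5,6}->{2,3}; Z {3,4,5,6}->{4,5,6}
So after constraint 2: D(V) = {2,3,4}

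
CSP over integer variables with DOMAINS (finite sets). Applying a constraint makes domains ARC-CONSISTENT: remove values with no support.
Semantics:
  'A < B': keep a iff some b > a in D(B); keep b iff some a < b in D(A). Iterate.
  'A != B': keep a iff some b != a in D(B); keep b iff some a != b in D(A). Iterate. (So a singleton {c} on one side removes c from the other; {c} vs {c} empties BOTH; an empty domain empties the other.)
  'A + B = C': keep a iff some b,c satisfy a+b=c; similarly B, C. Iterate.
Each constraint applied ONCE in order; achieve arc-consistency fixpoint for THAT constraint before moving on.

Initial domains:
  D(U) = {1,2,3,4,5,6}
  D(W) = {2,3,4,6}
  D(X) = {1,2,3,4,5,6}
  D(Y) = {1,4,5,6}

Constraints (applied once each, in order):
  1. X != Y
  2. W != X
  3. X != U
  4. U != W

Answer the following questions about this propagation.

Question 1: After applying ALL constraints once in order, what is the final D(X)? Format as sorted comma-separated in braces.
Answer: {1,2,3,4,5,6}

Derivation:
Constraint 1 (X != Y) on D(X)={1,2,3,4,5,6} D(Y)={1,4,5,6}: no change
Constraint 2 (W != X) on D(W)={2,3,4,6} D(X)={1,2,3,4,5,6}: no change
Constraint 3 (X != U) on D(X)={1,2,3,4,5,6} D(U)={1,2,3,4,5,6}: no change
Constraint 4 (U != W) on D(U)={1,2,3,4,5,6} D(W)={2,3,4,6}: no change
So after all 4 constraints: D(X) = {1,2,3,4,5,6}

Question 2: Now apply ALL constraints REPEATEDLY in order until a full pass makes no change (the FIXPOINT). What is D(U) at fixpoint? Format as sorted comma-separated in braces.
Answer: {1,2,3,4,5,6}

Derivation:
pass 0 (initial): D(U)={1,2,3,4,5,6}
pass 1: no change
Fixpoint after 1 passes: D(U) = {1,2,3,4,5,6}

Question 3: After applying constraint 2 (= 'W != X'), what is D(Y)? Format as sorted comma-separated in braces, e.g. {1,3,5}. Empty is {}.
Answer: {1,4,5,6}

Derivation:
Constraint 1 (X != Y) on D(X)={1,2,3,4,5,6} D(Y)={1,4,5,6}: no change
Constraint 2 (W != X) on D(W)={2,3,4,6} D(X)={1,2,3,4,5,6}: no change
So after constraint 2: D(Y) = {1,4,5,6}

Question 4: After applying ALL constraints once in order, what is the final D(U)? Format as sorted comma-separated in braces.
Answer: {1,2,3,4,5,6}

Derivation:
Constraint 1 (X != Y) on D(X)={1,2,3,4,5,6} D(Y)={1,4,5,6}: no change
Constraint 2 (W != X) on D(W)={2,3,4,6} D(X)={1,2,3,4,5,6}: no change
Constraint 3 (X != U) on D(X)={1,2,3,4,5,6} D(U)={1,2,3,4,5,6}: no change
Constraint 4 (U != W) on D(U)={1,2,3,4,5,6} D(W)={2,3,4,6}: no change
So after all 4 constraints: D(U) = {1,2,3,4,5,6}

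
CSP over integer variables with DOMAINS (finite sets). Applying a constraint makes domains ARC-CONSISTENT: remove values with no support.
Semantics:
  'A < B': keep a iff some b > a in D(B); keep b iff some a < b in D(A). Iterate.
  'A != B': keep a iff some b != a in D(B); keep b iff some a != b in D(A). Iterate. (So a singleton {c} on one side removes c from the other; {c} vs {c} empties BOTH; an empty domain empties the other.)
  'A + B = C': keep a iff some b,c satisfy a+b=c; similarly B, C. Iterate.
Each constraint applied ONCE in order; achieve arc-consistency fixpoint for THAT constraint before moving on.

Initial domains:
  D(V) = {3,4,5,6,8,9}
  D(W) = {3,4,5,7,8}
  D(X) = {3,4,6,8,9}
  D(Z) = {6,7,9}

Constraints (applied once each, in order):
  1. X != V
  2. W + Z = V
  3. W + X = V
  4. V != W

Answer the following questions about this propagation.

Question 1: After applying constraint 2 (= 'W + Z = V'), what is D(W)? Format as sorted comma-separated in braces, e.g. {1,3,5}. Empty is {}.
Answer: {3}

Derivation:
Constraint 1 (X != V) on D(X)={3,4,6,8,9} D(V)={3,4,5,6,8,9}: no change
Constraint 2 (W + Z = V) on D(W)={3,4,5,7,8} D(Z)={6,7,9} D(V)={3,4,5,6,8,9}: W {3,4,5,7,8}->{3}; Z {6,7,9}->{6}; V {3,4,5,6,8,9}->{9}
So after constraint 2: D(W) = {3}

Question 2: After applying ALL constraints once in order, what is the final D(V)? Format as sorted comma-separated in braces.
Answer: {9}

Derivation:
Constraint 1 (X != V) on D(X)={3,4,6,8,9} D(V)={3,4,5,6,8,9}: no change
Constraint 2 (W + Z = V) on D(W)={3,4,5,7,8} D(Z)={6,7,9} D(V)={3,4,5,6,8,9}: W {3,4,5,7,8}->{3}; Z {6,7,9}->{6}; V {3,4,5,6,8,9}->{9}
Constraint 3 (W + X = V) on D(W)={3} D(X)={3,4,6,8,9} D(V)={9}: X {3,4,6,8,9}->{6}
Constraint 4 (V != W) on D(V)={9} D(W)={3}: no change
So after all 4 constraints: D(V) = {9}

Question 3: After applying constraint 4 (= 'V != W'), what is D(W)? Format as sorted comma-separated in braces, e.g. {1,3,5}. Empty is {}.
Answer: {3}

Derivation:
Constraint 1 (X != V) on D(X)={3,4,6,8,9} D(V)={3,4,5,6,8,9}: no change
Constraint 2 (W + Z = V) on D(W)={3,4,5,7,8} D(Z)={6,7,9} D(V)={3,4,5,6,8,9}: W {3,4,5,7,8}->{3}; Z {6,7,9}->{6}; V {3,4,5,6,8,9}->{9}
Constraint 3 (W + X = V) on D(W)={3} D(X)={3,4,6,8,9} D(V)={9}: X {3,4,6,8,9}->{6}
Constraint 4 (V != W) on D(V)={9} D(W)={3}: no change
So after constraint 4: D(W) = {3}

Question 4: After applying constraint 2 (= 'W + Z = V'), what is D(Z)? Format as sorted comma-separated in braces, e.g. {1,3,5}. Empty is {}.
Constraint 1 (X != V) on D(X)={3,4,6,8,9} D(V)={3,4,5,6,8,9}: no change
Constraint 2 (W + Z = V) on D(W)={3,4,5,7,8} D(Z)={6,7,9} D(V)={3,4,5,6,8,9}: W {3,4,5,7,8}->{3}; Z {6,7,9}->{6}; V {3,4,5,6,8,9}->{9}
So after constraint 2: D(Z) = {6}

Answer: {6}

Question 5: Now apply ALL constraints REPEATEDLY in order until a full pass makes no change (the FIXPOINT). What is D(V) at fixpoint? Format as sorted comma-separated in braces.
Answer: {9}

Derivation:
pass 0 (initial): D(V)={3,4,5,6,8,9}
pass 1: V {3,4,5,6,8,9}->{9}; W {3,4,5,7,8}->{3}; X {3,4,6,8,9}->{6}; Z {6,7,9}->{6}
pass 2: no change
Fixpoint after 2 passes: D(V) = {9}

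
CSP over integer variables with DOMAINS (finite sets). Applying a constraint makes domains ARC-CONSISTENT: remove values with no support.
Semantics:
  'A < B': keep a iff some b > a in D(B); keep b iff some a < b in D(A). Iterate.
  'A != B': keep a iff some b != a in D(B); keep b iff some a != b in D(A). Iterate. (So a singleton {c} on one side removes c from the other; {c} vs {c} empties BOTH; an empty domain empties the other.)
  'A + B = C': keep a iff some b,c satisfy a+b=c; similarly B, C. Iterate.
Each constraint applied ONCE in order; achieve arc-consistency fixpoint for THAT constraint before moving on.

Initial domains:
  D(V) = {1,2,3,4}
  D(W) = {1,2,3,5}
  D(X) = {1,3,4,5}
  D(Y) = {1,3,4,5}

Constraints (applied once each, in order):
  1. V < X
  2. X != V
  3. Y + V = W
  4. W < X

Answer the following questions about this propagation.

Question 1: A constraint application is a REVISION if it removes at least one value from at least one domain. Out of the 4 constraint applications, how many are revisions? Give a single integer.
Constraint 1 (V < X) on D(V)={1,2,3,4} D(X)={1,3,4,5}: X {1,3,4,5}->{3,4,5} => REVISION
Constraint 2 (X != V) on D(X)={3,4,5} D(V)={1,2,3,4}: no change => not a revision
Constraint 3 (Y + V = W) on D(Y)={1,3,4,5} D(V)={1,2,3,4} D(W)={1,2,3,5}: Y {1,3,4,5}->{1,3,4}; V {1,2,3,4}->{1,2,4}; W {1,2,3,5}->{2,3,5} => REVISION
Constraint 4 (W < X) on D(W)={2,3,5} D(X)={3,4,5}: W {2,3,5}->{2,3} => REVISION
Total revisions = 3

Answer: 3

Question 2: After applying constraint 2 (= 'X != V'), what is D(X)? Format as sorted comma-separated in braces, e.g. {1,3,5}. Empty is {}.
Constraint 1 (V < X) on D(V)={1,2,3,4} D(X)={1,3,4,5}: X {1,3,4,5}->{3,4,5}
Constraint 2 (X != V) on D(X)={3,4,5} D(V)={1,2,3,4}: no change
So after constraint 2: D(X) = {3,4,5}

Answer: {3,4,5}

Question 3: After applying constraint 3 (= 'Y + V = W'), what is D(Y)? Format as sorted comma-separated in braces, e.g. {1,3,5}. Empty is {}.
Constraint 1 (V < X) on D(V)={1,2,3,4} D(X)={1,3,4,5}: X {1,3,4,5}->{3,4,5}
Constraint 2 (X != V) on D(X)={3,4,5} D(V)={1,2,3,4}: no change
Constraint 3 (Y + V = W) on D(Y)={1,3,4,5} D(V)={1,2,3,4} D(W)={1,2,3,5}: Y {1,3,4,5}->{1,3,4}; V {1,2,3,4}->{1,2,4}; W {1,2,3,5}->{2,3,5}
So after constraint 3: D(Y) = {1,3,4}

Answer: {1,3,4}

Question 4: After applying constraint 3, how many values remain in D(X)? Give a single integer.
Constraint 1 (V < X) on D(V)={1,2,3,4} D(X)={1,3,4,5}: X {1,3,4,5}->{3,4,5}
Constraint 2 (X != V) on D(X)={3,4,5} D(V)={1,2,3,4}: no change
Constraint 3 (Y + V = W) on D(Y)={1,3,4,5} D(V)={1,2,3,4} D(W)={1,2,3,5}: Y {1,3,4,5}->{1,3,4}; V {1,2,3,4}->{1,2,4}; W {1,2,3,5}->{2,3,5}
So after constraint 3: D(X)={3,4,5}, size = 3

Answer: 3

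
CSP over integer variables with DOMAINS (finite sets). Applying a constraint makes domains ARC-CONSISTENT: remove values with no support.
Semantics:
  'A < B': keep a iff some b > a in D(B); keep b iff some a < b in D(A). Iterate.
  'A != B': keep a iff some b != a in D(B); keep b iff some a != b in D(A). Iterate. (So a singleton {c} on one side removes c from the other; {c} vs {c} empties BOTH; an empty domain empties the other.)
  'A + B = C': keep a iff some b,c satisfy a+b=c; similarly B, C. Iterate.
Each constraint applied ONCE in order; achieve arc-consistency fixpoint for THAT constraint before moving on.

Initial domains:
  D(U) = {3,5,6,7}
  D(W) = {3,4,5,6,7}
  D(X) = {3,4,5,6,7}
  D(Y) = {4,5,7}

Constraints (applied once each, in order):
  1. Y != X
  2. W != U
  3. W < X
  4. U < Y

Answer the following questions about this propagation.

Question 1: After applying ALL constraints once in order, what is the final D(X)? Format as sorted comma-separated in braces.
Answer: {4,5,6,7}

Derivation:
Constraint 1 (Y != X) on D(Y)={4,5,7} D(X)={3,4,5,6,7}: no change
Constraint 2 (W != U) on D(W)={3,4,5,6,7} D(U)={3,5,6,7}: no change
Constraint 3 (W < X) on D(W)={3,4,5,6,7} D(X)={3,4,5,6,7}: W {3,4,5,6,7}->{3,4,5,6}; X {3,4,5,6,7}->{4,5,6,7}
Constraint 4 (U < Y) on D(U)={3,5,6,7} D(Y)={4,5,7}: U {3,5,6,7}->{3,5,6}
So after all 4 constraints: D(X) = {4,5,6,7}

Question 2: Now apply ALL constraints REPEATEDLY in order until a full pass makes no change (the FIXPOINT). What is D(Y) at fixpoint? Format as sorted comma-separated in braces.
pass 0 (initial): D(Y)={4,5,7}
pass 1: U {3,5,6,7}->{3,5,6}; W {3,4,5,6,7}->{3,4,5,6}; X {3,4,5,6,7}->{4,5,6,7}
pass 2: no change
Fixpoint after 2 passes: D(Y) = {4,5,7}

Answer: {4,5,7}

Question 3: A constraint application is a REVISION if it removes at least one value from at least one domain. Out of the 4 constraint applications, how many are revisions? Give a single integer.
Constraint 1 (Y != X) on D(Y)={4,5,7} D(X)={3,4,5,6,7}: no change => not a revision
Constraint 2 (W != U) on D(W)={3,4,5,6,7} D(U)={3,5,6,7}: no change => not a revision
Constraint 3 (W < X) on D(W)={3,4,5,6,7} D(X)={3,4,5,6,7}: W {3,4,5,6,7}->{3,4,5,6}; X {3,4,5,6,7}->{4,5,6,7} => REVISION
Constraint 4 (U < Y) on D(U)={3,5,6,7} D(Y)={4,5,7}: U {3,5,6,7}->{3,5,6} => REVISION
Total revisions = 2

Answer: 2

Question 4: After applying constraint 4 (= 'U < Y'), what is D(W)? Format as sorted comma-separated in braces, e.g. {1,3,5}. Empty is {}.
Answer: {3,4,5,6}

Derivation:
Constraint 1 (Y != X) on D(Y)={4,5,7} D(X)={3,4,5,6,7}: no change
Constraint 2 (W != U) on D(W)={3,4,5,6,7} D(U)={3,5,6,7}: no change
Constraint 3 (W < X) on D(W)={3,4,5,6,7} D(X)={3,4,5,6,7}: W {3,4,5,6,7}->{3,4,5,6}; X {3,4,5,6,7}->{4,5,6,7}
Constraint 4 (U < Y) on D(U)={3,5,6,7} D(Y)={4,5,7}: U {3,5,6,7}->{3,5,6}
So after constraint 4: D(W) = {3,4,5,6}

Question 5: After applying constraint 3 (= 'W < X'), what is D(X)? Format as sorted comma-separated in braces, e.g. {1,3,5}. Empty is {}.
Answer: {4,5,6,7}

Derivation:
Constraint 1 (Y != X) on D(Y)={4,5,7} D(X)={3,4,5,6,7}: no change
Constraint 2 (W != U) on D(W)={3,4,5,6,7} D(U)={3,5,6,7}: no change
Constraint 3 (W < X) on D(W)={3,4,5,6,7} D(X)={3,4,5,6,7}: W {3,4,5,6,7}->{3,4,5,6}; X {3,4,5,6,7}->{4,5,6,7}
So after constraint 3: D(X) = {4,5,6,7}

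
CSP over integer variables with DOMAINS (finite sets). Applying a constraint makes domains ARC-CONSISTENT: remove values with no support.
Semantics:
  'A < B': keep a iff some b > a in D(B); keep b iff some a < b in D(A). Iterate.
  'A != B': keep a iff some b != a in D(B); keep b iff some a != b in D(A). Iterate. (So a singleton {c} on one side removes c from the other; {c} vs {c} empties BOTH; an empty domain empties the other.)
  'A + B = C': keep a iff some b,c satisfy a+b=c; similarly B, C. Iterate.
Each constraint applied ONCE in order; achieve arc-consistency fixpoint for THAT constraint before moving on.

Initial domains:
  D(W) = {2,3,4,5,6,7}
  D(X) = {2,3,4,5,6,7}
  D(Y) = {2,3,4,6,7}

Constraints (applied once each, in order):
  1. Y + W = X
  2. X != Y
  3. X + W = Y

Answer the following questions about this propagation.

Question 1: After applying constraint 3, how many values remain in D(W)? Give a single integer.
Answer: 0

Derivation:
Constraint 1 (Y + W = X) on D(Y)={2,3,4,6,7} D(W)={2,3,4,5,6,7} D(X)={2,3,4,5,6,7}: Y {2,3,4,6,7}->{2,3,4}; W {2,3,4,5,6,7}->{2,3,4,5}; X {2,3,4,5,6,7}->{4,5,6,7}
Constraint 2 (X != Y) on D(X)={4,5,6,7} D(Y)={2,3,4}: no change
Constraint 3 (X + W = Y) on D(X)={4,5,6,7} D(W)={2,3,4,5} D(Y)={2,3,4}: X {4,5,6,7}->{}; W {2,3,4,5}->{}; Y {2,3,4}->{}
So after constraint 3: D(W)={}, size = 0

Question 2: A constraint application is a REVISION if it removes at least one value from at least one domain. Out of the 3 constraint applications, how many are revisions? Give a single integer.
Constraint 1 (Y + W = X) on D(Y)={2,3,4,6,7} D(W)={2,3,4,5,6,7} D(X)={2,3,4,5,6,7}: Y {2,3,4,6,7}->{2,3,4}; W {2,3,4,5,6,7}->{2,3,4,5}; X {2,3,4,5,6,7}->{4,5,6,7} => REVISION
Constraint 2 (X != Y) on D(X)={4,5,6,7} D(Y)={2,3,4}: no change => not a revision
Constraint 3 (X + W = Y) on D(X)={4,5,6,7} D(W)={2,3,4,5} D(Y)={2,3,4}: X {4,5,6,7}->{}; W {2,3,4,5}->{}; Y {2,3,4}->{} => REVISION
Total revisions = 2

Answer: 2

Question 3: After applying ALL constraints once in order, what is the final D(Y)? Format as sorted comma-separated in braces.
Constraint 1 (Y + W = X) on D(Y)={2,3,4,6,7} D(W)={2,3,4,5,6,7} D(X)={2,3,4,5,6,7}: Y {2,3,4,6,7}->{2,3,4}; W {2,3,4,5,6,7}->{2,3,4,5}; X {2,3,4,5,6,7}->{4,5,6,7}
Constraint 2 (X != Y) on D(X)={4,5,6,7} D(Y)={2,3,4}: no change
Constraint 3 (X + W = Y) on D(X)={4,5,6,7} D(W)={2,3,4,5} D(Y)={2,3,4}: X {4,5,6,7}->{}; W {2,3,4,5}->{}; Y {2,3,4}->{}
So after all 3 constraints: D(Y) = {}

Answer: {}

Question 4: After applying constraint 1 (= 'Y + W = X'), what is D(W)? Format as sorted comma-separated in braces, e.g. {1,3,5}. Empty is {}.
Answer: {2,3,4,5}

Derivation:
Constraint 1 (Y + W = X) on D(Y)={2,3,4,6,7} D(W)={2,3,4,5,6,7} D(X)={2,3,4,5,6,7}: Y {2,3,4,6,7}->{2,3,4}; W {2,3,4,5,6,7}->{2,3,4,5}; X {2,3,4,5,6,7}->{4,5,6,7}
So after constraint 1: D(W) = {2,3,4,5}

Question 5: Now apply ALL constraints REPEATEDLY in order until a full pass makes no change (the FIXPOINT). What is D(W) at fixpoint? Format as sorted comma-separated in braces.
Answer: {}

Derivation:
pass 0 (initial): D(W)={2,3,4,5,6,7}
pass 1: W {2,3,4,5,6,7}->{}; X {2,3,4,5,6,7}->{}; Y {2,3,4,6,7}->{}
pass 2: no change
Fixpoint after 2 passes: D(W) = {}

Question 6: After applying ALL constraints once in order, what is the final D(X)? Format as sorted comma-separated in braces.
Constraint 1 (Y + W = X) on D(Y)={2,3,4,6,7} D(W)={2,3,4,5,6,7} D(X)={2,3,4,5,6,7}: Y {2,3,4,6,7}->{2,3,4}; W {2,3,4,5,6,7}->{2,3,4,5}; X {2,3,4,5,6,7}->{4,5,6,7}
Constraint 2 (X != Y) on D(X)={4,5,6,7} D(Y)={2,3,4}: no change
Constraint 3 (X + W = Y) on D(X)={4,5,6,7} D(W)={2,3,4,5} D(Y)={2,3,4}: X {4,5,6,7}->{}; W {2,3,4,5}->{}; Y {2,3,4}->{}
So after all 3 constraints: D(X) = {}

Answer: {}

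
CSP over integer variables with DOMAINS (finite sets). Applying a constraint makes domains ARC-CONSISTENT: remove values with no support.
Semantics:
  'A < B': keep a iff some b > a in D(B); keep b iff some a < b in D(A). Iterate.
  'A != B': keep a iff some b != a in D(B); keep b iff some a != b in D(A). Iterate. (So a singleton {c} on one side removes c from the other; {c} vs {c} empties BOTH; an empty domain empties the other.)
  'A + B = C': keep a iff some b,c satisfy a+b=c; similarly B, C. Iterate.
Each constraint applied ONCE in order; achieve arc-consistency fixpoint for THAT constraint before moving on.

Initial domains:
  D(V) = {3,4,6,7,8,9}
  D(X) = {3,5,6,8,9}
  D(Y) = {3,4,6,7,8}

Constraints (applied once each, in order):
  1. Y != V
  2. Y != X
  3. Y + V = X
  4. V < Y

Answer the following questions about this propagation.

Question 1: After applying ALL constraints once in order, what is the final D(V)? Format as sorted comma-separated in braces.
Constraint 1 (Y != V) on D(Y)={3,4,6,7,8} D(V)={3,4,6,7,8,9}: no change
Constraint 2 (Y != X) on D(Y)={3,4,6,7,8} D(X)={3,5,6,8,9}: no change
Constraint 3 (Y + V = X) on D(Y)={3,4,6,7,8} D(V)={3,4,6,7,8,9} D(X)={3,5,6,8,9}: Y {3,4,6,7,8}->{3,4,6}; V {3,4,6,7,8,9}->{3,4,6}; X {3,5,6,8,9}->{6,8,9}
Constraint 4 (V < Y) on D(V)={3,4,6} D(Y)={3,4,6}: V {3,4,6}->{3,4}; Y {3,4,6}->{4,6}
So after all 4 constraints: D(V) = {3,4}

Answer: {3,4}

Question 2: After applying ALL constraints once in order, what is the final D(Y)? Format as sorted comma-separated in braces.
Answer: {4,6}

Derivation:
Constraint 1 (Y != V) on D(Y)={3,4,6,7,8} D(V)={3,4,6,7,8,9}: no change
Constraint 2 (Y != X) on D(Y)={3,4,6,7,8} D(X)={3,5,6,8,9}: no change
Constraint 3 (Y + V = X) on D(Y)={3,4,6,7,8} D(V)={3,4,6,7,8,9} D(X)={3,5,6,8,9}: Y {3,4,6,7,8}->{3,4,6}; V {3,4,6,7,8,9}->{3,4,6}; X {3,5,6,8,9}->{6,8,9}
Constraint 4 (V < Y) on D(V)={3,4,6} D(Y)={3,4,6}: V {3,4,6}->{3,4}; Y {3,4,6}->{4,6}
So after all 4 constraints: D(Y) = {4,6}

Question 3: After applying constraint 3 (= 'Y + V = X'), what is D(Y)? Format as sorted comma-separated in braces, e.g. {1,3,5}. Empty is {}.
Answer: {3,4,6}

Derivation:
Constraint 1 (Y != V) on D(Y)={3,4,6,7,8} D(V)={3,4,6,7,8,9}: no change
Constraint 2 (Y != X) on D(Y)={3,4,6,7,8} D(X)={3,5,6,8,9}: no change
Constraint 3 (Y + V = X) on D(Y)={3,4,6,7,8} D(V)={3,4,6,7,8,9} D(X)={3,5,6,8,9}: Y {3,4,6,7,8}->{3,4,6}; V {3,4,6,7,8,9}->{3,4,6}; X {3,5,6,8,9}->{6,8,9}
So after constraint 3: D(Y) = {3,4,6}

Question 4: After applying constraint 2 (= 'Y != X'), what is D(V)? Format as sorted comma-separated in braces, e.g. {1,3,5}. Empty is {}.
Answer: {3,4,6,7,8,9}

Derivation:
Constraint 1 (Y != V) on D(Y)={3,4,6,7,8} D(V)={3,4,6,7,8,9}: no change
Constraint 2 (Y != X) on D(Y)={3,4,6,7,8} D(X)={3,5,6,8,9}: no change
So after constraint 2: D(V) = {3,4,6,7,8,9}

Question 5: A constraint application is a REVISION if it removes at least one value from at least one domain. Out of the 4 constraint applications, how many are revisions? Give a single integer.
Answer: 2

Derivation:
Constraint 1 (Y != V) on D(Y)={3,4,6,7,8} D(V)={3,4,6,7,8,9}: no change => not a revision
Constraint 2 (Y != X) on D(Y)={3,4,6,7,8} D(X)={3,5,6,8,9}: no change => not a revision
Constraint 3 (Y + V = X) on D(Y)={3,4,6,7,8} D(V)={3,4,6,7,8,9} D(X)={3,5,6,8,9}: Y {3,4,6,7,8}->{3,4,6}; V {3,4,6,7,8,9}->{3,4,6}; X {3,5,6,8,9}->{6,8,9} => REVISION
Constraint 4 (V < Y) on D(V)={3,4,6} D(Y)={3,4,6}: V {3,4,6}->{3,4}; Y {3,4,6}->{4,6} => REVISION
Total revisions = 2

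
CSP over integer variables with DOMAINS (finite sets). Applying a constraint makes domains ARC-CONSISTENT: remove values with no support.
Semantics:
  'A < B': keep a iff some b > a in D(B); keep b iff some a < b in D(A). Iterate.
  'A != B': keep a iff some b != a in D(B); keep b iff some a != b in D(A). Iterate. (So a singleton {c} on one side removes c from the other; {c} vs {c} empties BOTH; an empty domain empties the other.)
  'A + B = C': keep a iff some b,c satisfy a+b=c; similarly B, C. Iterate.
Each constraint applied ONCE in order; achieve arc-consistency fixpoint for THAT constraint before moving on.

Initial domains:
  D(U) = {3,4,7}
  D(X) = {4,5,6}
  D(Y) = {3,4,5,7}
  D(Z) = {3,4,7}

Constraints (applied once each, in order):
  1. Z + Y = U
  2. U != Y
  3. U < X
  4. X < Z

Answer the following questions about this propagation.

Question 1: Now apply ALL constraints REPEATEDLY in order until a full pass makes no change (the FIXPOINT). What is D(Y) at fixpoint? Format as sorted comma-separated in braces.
pass 0 (initial): D(Y)={3,4,5,7}
pass 1: U {3,4,7}->{}; X {4,5,6}->{}; Y {3,4,5,7}->{3,4}; Z {3,4,7}->{}
pass 2: Y {3,4}->{}
pass 3: no change
Fixpoint after 3 passes: D(Y) = {}

Answer: {}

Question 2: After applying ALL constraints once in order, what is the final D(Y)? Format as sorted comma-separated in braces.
Constraint 1 (Z + Y = U) on D(Z)={3,4,7} D(Y)={3,4,5,7} D(U)={3,4,7}: Z {3,4,7}->{3,4}; Y {3,4,5,7}->{3,4}; U {3,4,7}->{7}
Constraint 2 (U != Y) on D(U)={7} D(Y)={3,4}: no change
Constraint 3 (U < X) on D(U)={7} D(X)={4,5,6}: U {7}->{}; X {4,5,6}->{}
Constraint 4 (X < Z) on D(X)={} D(Z)={3,4}: Z {3,4}->{}
So after all 4 constraints: D(Y) = {3,4}

Answer: {3,4}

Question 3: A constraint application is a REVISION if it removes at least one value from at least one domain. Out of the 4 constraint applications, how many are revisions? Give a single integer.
Constraint 1 (Z + Y = U) on D(Z)={3,4,7} D(Y)={3,4,5,7} D(U)={3,4,7}: Z {3,4,7}->{3,4}; Y {3,4,5,7}->{3,4}; U {3,4,7}->{7} => REVISION
Constraint 2 (U != Y) on D(U)={7} D(Y)={3,4}: no change => not a revision
Constraint 3 (U < X) on D(U)={7} D(X)={4,5,6}: U {7}->{}; X {4,5,6}->{} => REVISION
Constraint 4 (X < Z) on D(X)={} D(Z)={3,4}: Z {3,4}->{} => REVISION
Total revisions = 3

Answer: 3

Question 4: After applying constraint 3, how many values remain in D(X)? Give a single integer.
Answer: 0

Derivation:
Constraint 1 (Z + Y = U) on D(Z)={3,4,7} D(Y)={3,4,5,7} D(U)={3,4,7}: Z {3,4,7}->{3,4}; Y {3,4,5,7}->{3,4}; U {3,4,7}->{7}
Constraint 2 (U != Y) on D(U)={7} D(Y)={3,4}: no change
Constraint 3 (U < X) on D(U)={7} D(X)={4,5,6}: U {7}->{}; X {4,5,6}->{}
So after constraint 3: D(X)={}, size = 0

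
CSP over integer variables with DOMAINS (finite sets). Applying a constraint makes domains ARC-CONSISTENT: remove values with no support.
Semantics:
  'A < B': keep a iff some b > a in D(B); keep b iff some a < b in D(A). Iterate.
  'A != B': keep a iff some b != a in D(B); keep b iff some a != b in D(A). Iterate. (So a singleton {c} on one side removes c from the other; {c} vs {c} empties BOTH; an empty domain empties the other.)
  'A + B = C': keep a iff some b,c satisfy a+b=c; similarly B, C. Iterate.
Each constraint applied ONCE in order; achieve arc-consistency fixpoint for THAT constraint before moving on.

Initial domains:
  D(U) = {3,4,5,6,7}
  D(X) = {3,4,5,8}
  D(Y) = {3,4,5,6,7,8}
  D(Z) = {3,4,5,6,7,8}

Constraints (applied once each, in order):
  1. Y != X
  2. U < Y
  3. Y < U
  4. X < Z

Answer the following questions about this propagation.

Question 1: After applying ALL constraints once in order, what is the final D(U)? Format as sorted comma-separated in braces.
Answer: {5,6,7}

Derivation:
Constraint 1 (Y != X) on D(Y)={3,4,5,6,7,8} D(X)={3,4,5,8}: no change
Constraint 2 (U < Y) on D(U)={3,4,5,6,7} D(Y)={3,4,5,6,7,8}: Y {3,4,5,6,7,8}->{4,5,6,7,8}
Constraint 3 (Y < U) on D(Y)={4,5,6,7,8} D(U)={3,4,5,6,7}: Y {4,5,6,7,8}->{4,5,6}; U {3,4,5,6,7}->{5,6,7}
Constraint 4 (X < Z) on D(X)={3,4,5,8} D(Z)={3,4,5,6,7,8}: X {3,4,5,8}->{3,4,5}; Z {3,4,5,6,7,8}->{4,5,6,7,8}
So after all 4 constraints: D(U) = {5,6,7}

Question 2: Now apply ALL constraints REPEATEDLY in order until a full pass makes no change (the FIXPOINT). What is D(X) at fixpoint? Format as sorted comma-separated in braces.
pass 0 (initial): D(X)={3,4,5,8}
pass 1: U {3,4,5,6,7}->{5,6,7}; X {3,4,5,8}->{3,4,5}; Y {3,4,5,6,7,8}->{4,5,6}; Z {3,4,5,6,7,8}->{4,5,6,7,8}
pass 2: U {5,6,7}->{}; Y {4,5,6}->{}
pass 3: X {3,4,5}->{}; Z {4,5,6,7,8}->{}
pass 4: no change
Fixpoint after 4 passes: D(X) = {}

Answer: {}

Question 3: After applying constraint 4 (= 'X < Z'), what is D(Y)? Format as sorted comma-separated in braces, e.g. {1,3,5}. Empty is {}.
Answer: {4,5,6}

Derivation:
Constraint 1 (Y != X) on D(Y)={3,4,5,6,7,8} D(X)={3,4,5,8}: no change
Constraint 2 (U < Y) on D(U)={3,4,5,6,7} D(Y)={3,4,5,6,7,8}: Y {3,4,5,6,7,8}->{4,5,6,7,8}
Constraint 3 (Y < U) on D(Y)={4,5,6,7,8} D(U)={3,4,5,6,7}: Y {4,5,6,7,8}->{4,5,6}; U {3,4,5,6,7}->{5,6,7}
Constraint 4 (X < Z) on D(X)={3,4,5,8} D(Z)={3,4,5,6,7,8}: X {3,4,5,8}->{3,4,5}; Z {3,4,5,6,7,8}->{4,5,6,7,8}
So after constraint 4: D(Y) = {4,5,6}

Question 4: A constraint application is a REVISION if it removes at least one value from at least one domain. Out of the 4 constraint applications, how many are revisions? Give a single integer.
Constraint 1 (Y != X) on D(Y)={3,4,5,6,7,8} D(X)={3,4,5,8}: no change => not a revision
Constraint 2 (U < Y) on D(U)={3,4,5,6,7} D(Y)={3,4,5,6,7,8}: Y {3,4,5,6,7,8}->{4,5,6,7,8} => REVISION
Constraint 3 (Y < U) on D(Y)={4,5,6,7,8} D(U)={3,4,5,6,7}: Y {4,5,6,7,8}->{4,5,6}; U {3,4,5,6,7}->{5,6,7} => REVISION
Constraint 4 (X < Z) on D(X)={3,4,5,8} D(Z)={3,4,5,6,7,8}: X {3,4,5,8}->{3,4,5}; Z {3,4,5,6,7,8}->{4,5,6,7,8} => REVISION
Total revisions = 3

Answer: 3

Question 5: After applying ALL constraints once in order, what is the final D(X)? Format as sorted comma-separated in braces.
Constraint 1 (Y != X) on D(Y)={3,4,5,6,7,8} D(X)={3,4,5,8}: no change
Constraint 2 (U < Y) on D(U)={3,4,5,6,7} D(Y)={3,4,5,6,7,8}: Y {3,4,5,6,7,8}->{4,5,6,7,8}
Constraint 3 (Y < U) on D(Y)={4,5,6,7,8} D(U)={3,4,5,6,7}: Y {4,5,6,7,8}->{4,5,6}; U {3,4,5,6,7}->{5,6,7}
Constraint 4 (X < Z) on D(X)={3,4,5,8} D(Z)={3,4,5,6,7,8}: X {3,4,5,8}->{3,4,5}; Z {3,4,5,6,7,8}->{4,5,6,7,8}
So after all 4 constraints: D(X) = {3,4,5}

Answer: {3,4,5}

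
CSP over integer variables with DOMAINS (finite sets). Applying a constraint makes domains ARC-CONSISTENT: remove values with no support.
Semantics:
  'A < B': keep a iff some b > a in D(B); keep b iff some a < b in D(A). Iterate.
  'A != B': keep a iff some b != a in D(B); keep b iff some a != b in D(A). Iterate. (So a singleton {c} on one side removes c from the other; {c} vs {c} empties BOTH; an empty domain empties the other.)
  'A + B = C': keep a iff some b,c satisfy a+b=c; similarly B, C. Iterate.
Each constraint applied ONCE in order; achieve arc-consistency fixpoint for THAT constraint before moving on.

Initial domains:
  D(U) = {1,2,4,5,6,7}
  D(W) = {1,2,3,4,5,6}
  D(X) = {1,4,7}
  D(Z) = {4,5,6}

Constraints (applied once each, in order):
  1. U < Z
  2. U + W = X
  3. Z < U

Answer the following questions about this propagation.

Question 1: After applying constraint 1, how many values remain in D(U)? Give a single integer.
Constraint 1 (U < Z) on D(U)={1,2,4,5,6,7} D(Z)={4,5,6}: U {1,2,4,5,6,7}->{1,2,4,5}
So after constraint 1: D(U)={1,2,4,5}, size = 4

Answer: 4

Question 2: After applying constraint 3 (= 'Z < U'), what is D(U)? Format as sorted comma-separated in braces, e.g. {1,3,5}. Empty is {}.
Constraint 1 (U < Z) on D(U)={1,2,4,5,6,7} D(Z)={4,5,6}: U {1,2,4,5,6,7}->{1,2,4,5}
Constraint 2 (U + W = X) on D(U)={1,2,4,5} D(W)={1,2,3,4,5,6} D(X)={1,4,7}: W {1,2,3,4,5,6}->{2,3,5,6}; X {1,4,7}->{4,7}
Constraint 3 (Z < U) on D(Z)={4,5,6} D(U)={1,2,4,5}: Z {4,5,6}->{4}; U {1,2,4,5}->{5}
So after constraint 3: D(U) = {5}

Answer: {5}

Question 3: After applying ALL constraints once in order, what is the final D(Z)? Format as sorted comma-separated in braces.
Answer: {4}

Derivation:
Constraint 1 (U < Z) on D(U)={1,2,4,5,6,7} D(Z)={4,5,6}: U {1,2,4,5,6,7}->{1,2,4,5}
Constraint 2 (U + W = X) on D(U)={1,2,4,5} D(W)={1,2,3,4,5,6} D(X)={1,4,7}: W {1,2,3,4,5,6}->{2,3,5,6}; X {1,4,7}->{4,7}
Constraint 3 (Z < U) on D(Z)={4,5,6} D(U)={1,2,4,5}: Z {4,5,6}->{4}; U {1,2,4,5}->{5}
So after all 3 constraints: D(Z) = {4}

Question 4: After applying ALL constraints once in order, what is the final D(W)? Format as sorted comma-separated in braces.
Constraint 1 (U < Z) on D(U)={1,2,4,5,6,7} D(Z)={4,5,6}: U {1,2,4,5,6,7}->{1,2,4,5}
Constraint 2 (U + W = X) on D(U)={1,2,4,5} D(W)={1,2,3,4,5,6} D(X)={1,4,7}: W {1,2,3,4,5,6}->{2,3,5,6}; X {1,4,7}->{4,7}
Constraint 3 (Z < U) on D(Z)={4,5,6} D(U)={1,2,4,5}: Z {4,5,6}->{4}; U {1,2,4,5}->{5}
So after all 3 constraints: D(W) = {2,3,5,6}

Answer: {2,3,5,6}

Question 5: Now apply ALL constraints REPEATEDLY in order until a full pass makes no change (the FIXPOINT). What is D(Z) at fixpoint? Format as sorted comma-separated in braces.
pass 0 (initial): D(Z)={4,5,6}
pass 1: U {1,2,4,5,6,7}->{5}; W {1,2,3,4,5,6}->{2,3,5,6}; X {1,4,7}->{4,7}; Z {4,5,6}->{4}
pass 2: U {5}->{}; W {2,3,5,6}->{}; X {4,7}->{}; Z {4}->{}
pass 3: no change
Fixpoint after 3 passes: D(Z) = {}

Answer: {}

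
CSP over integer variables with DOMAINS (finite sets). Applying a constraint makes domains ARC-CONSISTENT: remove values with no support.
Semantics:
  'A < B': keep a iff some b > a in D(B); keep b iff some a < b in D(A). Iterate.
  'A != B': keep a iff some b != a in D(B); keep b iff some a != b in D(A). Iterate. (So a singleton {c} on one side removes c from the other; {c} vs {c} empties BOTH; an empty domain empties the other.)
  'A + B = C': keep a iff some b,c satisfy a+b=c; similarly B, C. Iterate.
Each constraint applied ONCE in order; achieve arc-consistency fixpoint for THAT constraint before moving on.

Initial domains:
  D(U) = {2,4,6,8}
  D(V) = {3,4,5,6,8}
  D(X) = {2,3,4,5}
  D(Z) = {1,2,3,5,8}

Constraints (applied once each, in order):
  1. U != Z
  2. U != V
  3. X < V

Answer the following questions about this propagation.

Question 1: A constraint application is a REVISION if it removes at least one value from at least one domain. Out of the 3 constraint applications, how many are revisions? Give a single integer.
Answer: 0

Derivation:
Constraint 1 (U != Z) on D(U)={2,4,6,8} D(Z)={1,2,3,5,8}: no change => not a revision
Constraint 2 (U != V) on D(U)={2,4,6,8} D(V)={3,4,5,6,8}: no change => not a revision
Constraint 3 (X < V) on D(X)={2,3,4,5} D(V)={3,4,5,6,8}: no change => not a revision
Total revisions = 0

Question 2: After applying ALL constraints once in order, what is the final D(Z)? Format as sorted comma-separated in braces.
Answer: {1,2,3,5,8}

Derivation:
Constraint 1 (U != Z) on D(U)={2,4,6,8} D(Z)={1,2,3,5,8}: no change
Constraint 2 (U != V) on D(U)={2,4,6,8} D(V)={3,4,5,6,8}: no change
Constraint 3 (X < V) on D(X)={2,3,4,5} D(V)={3,4,5,6,8}: no change
So after all 3 constraints: D(Z) = {1,2,3,5,8}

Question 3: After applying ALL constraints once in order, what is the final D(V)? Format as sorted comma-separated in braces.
Constraint 1 (U != Z) on D(U)={2,4,6,8} D(Z)={1,2,3,5,8}: no change
Constraint 2 (U != V) on D(U)={2,4,6,8} D(V)={3,4,5,6,8}: no change
Constraint 3 (X < V) on D(X)={2,3,4,5} D(V)={3,4,5,6,8}: no change
So after all 3 constraints: D(V) = {3,4,5,6,8}

Answer: {3,4,5,6,8}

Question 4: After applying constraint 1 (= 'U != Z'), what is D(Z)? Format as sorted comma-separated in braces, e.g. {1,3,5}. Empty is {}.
Answer: {1,2,3,5,8}

Derivation:
Constraint 1 (U != Z) on D(U)={2,4,6,8} D(Z)={1,2,3,5,8}: no change
So after constraint 1: D(Z) = {1,2,3,5,8}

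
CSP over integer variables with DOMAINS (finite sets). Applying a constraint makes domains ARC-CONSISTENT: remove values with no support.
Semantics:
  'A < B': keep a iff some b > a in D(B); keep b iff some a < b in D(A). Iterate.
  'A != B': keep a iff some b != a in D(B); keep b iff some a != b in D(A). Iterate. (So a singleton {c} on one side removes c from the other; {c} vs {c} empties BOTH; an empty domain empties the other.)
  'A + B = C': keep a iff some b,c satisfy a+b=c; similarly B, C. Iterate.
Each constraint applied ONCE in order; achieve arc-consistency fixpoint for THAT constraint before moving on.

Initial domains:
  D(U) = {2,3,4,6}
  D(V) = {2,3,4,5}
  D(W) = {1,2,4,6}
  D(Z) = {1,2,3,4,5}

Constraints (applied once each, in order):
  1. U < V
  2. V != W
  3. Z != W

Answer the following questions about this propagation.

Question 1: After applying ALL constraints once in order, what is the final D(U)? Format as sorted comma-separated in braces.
Constraint 1 (U < V) on D(U)={2,3,4,6} D(V)={2,3,4,5}: U {2,3,4,6}->{2,3,4}; V {2,3,4,5}->{3,4,5}
Constraint 2 (V != W) on D(V)={3,4,5} D(W)={1,2,4,6}: no change
Constraint 3 (Z != W) on D(Z)={1,2,3,4,5} D(W)={1,2,4,6}: no change
So after all 3 constraints: D(U) = {2,3,4}

Answer: {2,3,4}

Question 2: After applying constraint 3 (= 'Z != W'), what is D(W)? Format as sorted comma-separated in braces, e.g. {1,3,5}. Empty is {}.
Constraint 1 (U < V) on D(U)={2,3,4,6} D(V)={2,3,4,5}: U {2,3,4,6}->{2,3,4}; V {2,3,4,5}->{3,4,5}
Constraint 2 (V != W) on D(V)={3,4,5} D(W)={1,2,4,6}: no change
Constraint 3 (Z != W) on D(Z)={1,2,3,4,5} D(W)={1,2,4,6}: no change
So after constraint 3: D(W) = {1,2,4,6}

Answer: {1,2,4,6}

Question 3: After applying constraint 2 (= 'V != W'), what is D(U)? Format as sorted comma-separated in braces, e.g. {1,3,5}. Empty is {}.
Answer: {2,3,4}

Derivation:
Constraint 1 (U < V) on D(U)={2,3,4,6} D(V)={2,3,4,5}: U {2,3,4,6}->{2,3,4}; V {2,3,4,5}->{3,4,5}
Constraint 2 (V != W) on D(V)={3,4,5} D(W)={1,2,4,6}: no change
So after constraint 2: D(U) = {2,3,4}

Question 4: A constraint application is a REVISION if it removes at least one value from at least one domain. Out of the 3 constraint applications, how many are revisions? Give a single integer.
Answer: 1

Derivation:
Constraint 1 (U < V) on D(U)={2,3,4,6} D(V)={2,3,4,5}: U {2,3,4,6}->{2,3,4}; V {2,3,4,5}->{3,4,5} => REVISION
Constraint 2 (V != W) on D(V)={3,4,5} D(W)={1,2,4,6}: no change => not a revision
Constraint 3 (Z != W) on D(Z)={1,2,3,4,5} D(W)={1,2,4,6}: no change => not a revision
Total revisions = 1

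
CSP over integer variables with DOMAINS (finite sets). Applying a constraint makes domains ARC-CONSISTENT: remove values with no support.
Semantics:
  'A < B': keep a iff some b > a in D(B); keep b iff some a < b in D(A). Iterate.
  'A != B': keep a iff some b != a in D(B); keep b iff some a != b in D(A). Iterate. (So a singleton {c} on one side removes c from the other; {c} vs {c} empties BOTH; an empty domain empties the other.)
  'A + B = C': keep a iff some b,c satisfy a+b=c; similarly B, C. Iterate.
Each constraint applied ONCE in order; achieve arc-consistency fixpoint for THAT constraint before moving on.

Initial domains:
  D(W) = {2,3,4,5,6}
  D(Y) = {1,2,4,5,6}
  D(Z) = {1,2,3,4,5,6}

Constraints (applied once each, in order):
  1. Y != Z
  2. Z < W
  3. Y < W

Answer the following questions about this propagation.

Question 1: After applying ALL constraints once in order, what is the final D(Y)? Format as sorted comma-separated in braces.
Constraint 1 (Y != Z) on D(Y)={1,2,4,5,6} D(Z)={1,2,3,4,5,6}: no change
Constraint 2 (Z < W) on D(Z)={1,2,3,4,5,6} D(W)={2,3,4,5,6}: Z {1,2,3,4,5,6}->{1,2,3,4,5}
Constraint 3 (Y < W) on D(Y)={1,2,4,5,6} D(W)={2,3,4,5,6}: Y {1,2,4,5,6}->{1,2,4,5}
So after all 3 constraints: D(Y) = {1,2,4,5}

Answer: {1,2,4,5}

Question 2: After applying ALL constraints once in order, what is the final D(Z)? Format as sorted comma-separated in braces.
Answer: {1,2,3,4,5}

Derivation:
Constraint 1 (Y != Z) on D(Y)={1,2,4,5,6} D(Z)={1,2,3,4,5,6}: no change
Constraint 2 (Z < W) on D(Z)={1,2,3,4,5,6} D(W)={2,3,4,5,6}: Z {1,2,3,4,5,6}->{1,2,3,4,5}
Constraint 3 (Y < W) on D(Y)={1,2,4,5,6} D(W)={2,3,4,5,6}: Y {1,2,4,5,6}->{1,2,4,5}
So after all 3 constraints: D(Z) = {1,2,3,4,5}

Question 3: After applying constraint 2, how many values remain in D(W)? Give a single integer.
Answer: 5

Derivation:
Constraint 1 (Y != Z) on D(Y)={1,2,4,5,6} D(Z)={1,2,3,4,5,6}: no change
Constraint 2 (Z < W) on D(Z)={1,2,3,4,5,6} D(W)={2,3,4,5,6}: Z {1,2,3,4,5,6}->{1,2,3,4,5}
So after constraint 2: D(W)={2,3,4,5,6}, size = 5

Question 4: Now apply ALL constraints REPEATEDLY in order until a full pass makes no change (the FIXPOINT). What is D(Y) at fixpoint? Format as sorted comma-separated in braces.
Answer: {1,2,4,5}

Derivation:
pass 0 (initial): D(Y)={1,2,4,5,6}
pass 1: Y {1,2,4,5,6}->{1,2,4,5}; Z {1,2,3,4,5,6}->{1,2,3,4,5}
pass 2: no change
Fixpoint after 2 passes: D(Y) = {1,2,4,5}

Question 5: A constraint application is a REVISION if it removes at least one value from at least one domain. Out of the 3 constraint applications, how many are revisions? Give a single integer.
Answer: 2

Derivation:
Constraint 1 (Y != Z) on D(Y)={1,2,4,5,6} D(Z)={1,2,3,4,5,6}: no change => not a revision
Constraint 2 (Z < W) on D(Z)={1,2,3,4,5,6} D(W)={2,3,4,5,6}: Z {1,2,3,4,5,6}->{1,2,3,4,5} => REVISION
Constraint 3 (Y < W) on D(Y)={1,2,4,5,6} D(W)={2,3,4,5,6}: Y {1,2,4,5,6}->{1,2,4,5} => REVISION
Total revisions = 2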